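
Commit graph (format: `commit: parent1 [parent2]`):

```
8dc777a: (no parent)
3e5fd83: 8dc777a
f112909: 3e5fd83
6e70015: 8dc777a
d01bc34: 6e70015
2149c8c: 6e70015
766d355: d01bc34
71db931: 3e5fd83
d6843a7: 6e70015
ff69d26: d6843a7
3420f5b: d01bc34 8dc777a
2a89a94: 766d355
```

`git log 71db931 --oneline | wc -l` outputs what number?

3

Walking parent pointers from 71db931: reachable set = {3e5fd83, 71db931, 8dc777a}.
That is 3 commits.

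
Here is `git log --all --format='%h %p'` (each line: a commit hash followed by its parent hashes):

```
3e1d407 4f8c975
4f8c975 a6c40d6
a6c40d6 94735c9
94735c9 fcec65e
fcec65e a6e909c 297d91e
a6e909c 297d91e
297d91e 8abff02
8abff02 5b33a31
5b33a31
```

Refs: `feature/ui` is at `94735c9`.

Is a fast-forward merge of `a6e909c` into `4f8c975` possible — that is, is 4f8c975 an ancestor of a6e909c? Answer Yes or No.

No

A fast-forward from 4f8c975 to a6e909c is possible iff 4f8c975 is an ancestor of a6e909c.
Ancestors of a6e909c: {297d91e, 5b33a31, 8abff02, a6e909c}.
4f8c975 is not among them, so fast-forward is not possible.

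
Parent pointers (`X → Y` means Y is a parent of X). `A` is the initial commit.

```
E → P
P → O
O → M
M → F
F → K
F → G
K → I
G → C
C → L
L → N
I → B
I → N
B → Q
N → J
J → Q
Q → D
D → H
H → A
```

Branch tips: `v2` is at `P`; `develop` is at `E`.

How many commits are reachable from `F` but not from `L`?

6

Reachable from F: {A, B, C, D, F, G, H, I, J, K, L, N, Q}.
Reachable from L: {A, D, H, J, L, N, Q}.
In F's history but not L's: {B, C, F, G, I, K} — 6 commits.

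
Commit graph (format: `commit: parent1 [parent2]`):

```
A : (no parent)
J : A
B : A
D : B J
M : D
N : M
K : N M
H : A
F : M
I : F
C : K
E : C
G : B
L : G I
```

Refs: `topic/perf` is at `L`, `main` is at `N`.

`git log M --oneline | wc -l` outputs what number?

5

Walking parent pointers from M: reachable set = {A, B, D, J, M}.
That is 5 commits.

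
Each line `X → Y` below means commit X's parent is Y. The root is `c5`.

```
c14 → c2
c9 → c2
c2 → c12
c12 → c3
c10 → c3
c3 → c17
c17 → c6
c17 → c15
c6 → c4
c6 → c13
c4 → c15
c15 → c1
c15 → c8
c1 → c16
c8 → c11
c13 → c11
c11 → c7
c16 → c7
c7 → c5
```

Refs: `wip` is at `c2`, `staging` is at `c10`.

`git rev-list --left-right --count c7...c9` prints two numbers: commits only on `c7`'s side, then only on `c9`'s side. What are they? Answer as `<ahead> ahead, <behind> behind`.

Reachable from c7: {c5, c7}.
Reachable from c9: {c1, c11, c12, c13, c15, c16, c17, c2, c3, c4, c5, c6, c7, c8, c9}.
Only in c7's history (ahead): {} — 0.
Only in c9's history (behind): {c1, c11, c12, c13, c15, c16, c17, c2, c3, c4, c6, c8, c9} — 13.

0 ahead, 13 behind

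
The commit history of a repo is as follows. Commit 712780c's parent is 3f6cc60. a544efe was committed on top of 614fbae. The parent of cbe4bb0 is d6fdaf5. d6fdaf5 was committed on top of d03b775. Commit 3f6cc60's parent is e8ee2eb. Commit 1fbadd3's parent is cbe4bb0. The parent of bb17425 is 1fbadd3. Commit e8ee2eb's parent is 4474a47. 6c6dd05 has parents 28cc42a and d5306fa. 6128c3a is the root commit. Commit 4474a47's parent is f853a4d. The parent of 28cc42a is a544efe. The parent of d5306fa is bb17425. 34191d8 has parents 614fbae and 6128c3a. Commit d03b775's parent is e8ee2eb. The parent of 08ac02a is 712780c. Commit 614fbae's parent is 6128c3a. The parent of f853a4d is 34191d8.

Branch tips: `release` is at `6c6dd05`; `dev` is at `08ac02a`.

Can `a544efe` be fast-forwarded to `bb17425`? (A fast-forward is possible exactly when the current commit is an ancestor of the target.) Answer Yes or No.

No

A fast-forward from a544efe to bb17425 is possible iff a544efe is an ancestor of bb17425.
Ancestors of bb17425: {1fbadd3, 34191d8, 4474a47, 6128c3a, 614fbae, bb17425, cbe4bb0, d03b775, d6fdaf5, e8ee2eb, f853a4d}.
a544efe is not among them, so fast-forward is not possible.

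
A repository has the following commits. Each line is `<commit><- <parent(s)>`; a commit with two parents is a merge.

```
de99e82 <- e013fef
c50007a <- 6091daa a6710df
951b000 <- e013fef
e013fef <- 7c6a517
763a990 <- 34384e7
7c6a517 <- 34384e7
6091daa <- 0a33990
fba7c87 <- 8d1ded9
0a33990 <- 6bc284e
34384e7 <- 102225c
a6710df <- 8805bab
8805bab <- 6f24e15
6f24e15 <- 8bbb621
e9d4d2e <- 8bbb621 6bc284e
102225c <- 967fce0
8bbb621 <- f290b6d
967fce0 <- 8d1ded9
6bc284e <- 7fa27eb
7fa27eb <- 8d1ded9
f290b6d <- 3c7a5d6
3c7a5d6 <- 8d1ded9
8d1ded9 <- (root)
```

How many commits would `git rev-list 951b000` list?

Walking parent pointers from 951b000: reachable set = {102225c, 34384e7, 7c6a517, 8d1ded9, 951b000, 967fce0, e013fef}.
That is 7 commits.

7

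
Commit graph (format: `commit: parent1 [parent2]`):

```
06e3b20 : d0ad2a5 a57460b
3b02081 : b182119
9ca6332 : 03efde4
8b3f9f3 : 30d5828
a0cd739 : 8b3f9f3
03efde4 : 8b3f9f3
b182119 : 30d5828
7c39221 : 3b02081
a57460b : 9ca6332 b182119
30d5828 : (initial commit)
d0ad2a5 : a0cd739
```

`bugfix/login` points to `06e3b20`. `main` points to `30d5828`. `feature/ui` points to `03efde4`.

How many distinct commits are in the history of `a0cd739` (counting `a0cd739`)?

3

Walking parent pointers from a0cd739: reachable set = {30d5828, 8b3f9f3, a0cd739}.
That is 3 commits.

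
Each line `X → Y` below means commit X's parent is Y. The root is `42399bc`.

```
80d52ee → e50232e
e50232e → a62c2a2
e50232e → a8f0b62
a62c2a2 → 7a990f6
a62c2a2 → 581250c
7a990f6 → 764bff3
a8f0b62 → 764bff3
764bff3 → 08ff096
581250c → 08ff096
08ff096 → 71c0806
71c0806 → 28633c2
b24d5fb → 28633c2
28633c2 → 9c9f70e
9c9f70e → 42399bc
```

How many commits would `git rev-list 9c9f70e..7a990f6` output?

5

Reachable from 7a990f6: {08ff096, 28633c2, 42399bc, 71c0806, 764bff3, 7a990f6, 9c9f70e}.
Reachable from 9c9f70e: {42399bc, 9c9f70e}.
In 7a990f6's history but not 9c9f70e's: {08ff096, 28633c2, 71c0806, 764bff3, 7a990f6} — 5 commits.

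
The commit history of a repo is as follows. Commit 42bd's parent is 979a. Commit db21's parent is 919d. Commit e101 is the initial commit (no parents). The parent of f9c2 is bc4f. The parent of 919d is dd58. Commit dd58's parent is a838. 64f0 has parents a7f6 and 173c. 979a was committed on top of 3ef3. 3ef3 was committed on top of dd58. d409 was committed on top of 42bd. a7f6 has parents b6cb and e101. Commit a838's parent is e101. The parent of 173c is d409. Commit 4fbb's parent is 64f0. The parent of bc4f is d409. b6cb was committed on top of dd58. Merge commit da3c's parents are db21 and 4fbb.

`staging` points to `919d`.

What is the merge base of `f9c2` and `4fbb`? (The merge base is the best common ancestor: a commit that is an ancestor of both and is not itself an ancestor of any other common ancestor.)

d409

Ancestors of f9c2: {3ef3, 42bd, 979a, a838, bc4f, d409, dd58, e101, f9c2}.
Ancestors of 4fbb: {173c, 3ef3, 42bd, 4fbb, 64f0, 979a, a7f6, a838, b6cb, d409, dd58, e101}.
Common ancestors: {3ef3, 42bd, 979a, a838, d409, dd58, e101}.
Among these, d409 is not an ancestor of any other common ancestor — it is the merge base.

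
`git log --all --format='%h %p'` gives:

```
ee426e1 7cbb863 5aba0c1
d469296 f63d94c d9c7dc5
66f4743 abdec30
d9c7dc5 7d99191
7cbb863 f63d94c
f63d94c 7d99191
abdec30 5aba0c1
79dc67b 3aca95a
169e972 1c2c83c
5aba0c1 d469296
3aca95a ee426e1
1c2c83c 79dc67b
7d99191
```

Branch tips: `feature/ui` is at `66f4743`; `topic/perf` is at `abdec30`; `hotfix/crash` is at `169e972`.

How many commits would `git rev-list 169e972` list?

11

Walking parent pointers from 169e972: reachable set = {169e972, 1c2c83c, 3aca95a, 5aba0c1, 79dc67b, 7cbb863, 7d99191, d469296, d9c7dc5, ee426e1, f63d94c}.
That is 11 commits.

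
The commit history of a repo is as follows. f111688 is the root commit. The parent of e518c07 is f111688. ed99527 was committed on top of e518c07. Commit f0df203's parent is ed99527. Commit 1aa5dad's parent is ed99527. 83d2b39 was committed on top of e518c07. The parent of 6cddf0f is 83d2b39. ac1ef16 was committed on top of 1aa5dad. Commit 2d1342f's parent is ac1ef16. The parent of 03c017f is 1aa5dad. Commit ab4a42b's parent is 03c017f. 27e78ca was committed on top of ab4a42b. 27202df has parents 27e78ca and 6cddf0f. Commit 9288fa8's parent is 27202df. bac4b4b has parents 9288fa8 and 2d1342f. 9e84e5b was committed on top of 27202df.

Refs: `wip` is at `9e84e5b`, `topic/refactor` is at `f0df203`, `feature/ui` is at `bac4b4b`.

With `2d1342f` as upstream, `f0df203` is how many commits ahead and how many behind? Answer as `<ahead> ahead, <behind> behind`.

1 ahead, 3 behind

Reachable from f0df203: {e518c07, ed99527, f0df203, f111688}.
Reachable from 2d1342f: {1aa5dad, 2d1342f, ac1ef16, e518c07, ed99527, f111688}.
Only in f0df203's history (ahead): {f0df203} — 1.
Only in 2d1342f's history (behind): {1aa5dad, 2d1342f, ac1ef16} — 3.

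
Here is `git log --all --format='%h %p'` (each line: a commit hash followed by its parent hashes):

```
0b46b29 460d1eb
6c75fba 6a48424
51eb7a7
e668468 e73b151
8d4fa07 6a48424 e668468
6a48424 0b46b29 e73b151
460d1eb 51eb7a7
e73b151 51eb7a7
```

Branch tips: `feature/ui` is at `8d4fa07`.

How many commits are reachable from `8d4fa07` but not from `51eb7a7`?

6

Reachable from 8d4fa07: {0b46b29, 460d1eb, 51eb7a7, 6a48424, 8d4fa07, e668468, e73b151}.
Reachable from 51eb7a7: {51eb7a7}.
In 8d4fa07's history but not 51eb7a7's: {0b46b29, 460d1eb, 6a48424, 8d4fa07, e668468, e73b151} — 6 commits.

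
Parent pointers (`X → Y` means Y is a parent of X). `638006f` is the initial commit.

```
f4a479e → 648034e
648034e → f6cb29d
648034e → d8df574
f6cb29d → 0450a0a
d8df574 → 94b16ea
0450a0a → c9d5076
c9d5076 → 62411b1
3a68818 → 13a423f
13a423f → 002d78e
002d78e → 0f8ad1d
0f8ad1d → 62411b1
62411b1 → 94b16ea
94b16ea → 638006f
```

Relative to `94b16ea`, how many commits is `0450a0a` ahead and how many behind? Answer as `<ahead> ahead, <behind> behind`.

3 ahead, 0 behind

Reachable from 0450a0a: {0450a0a, 62411b1, 638006f, 94b16ea, c9d5076}.
Reachable from 94b16ea: {638006f, 94b16ea}.
Only in 0450a0a's history (ahead): {0450a0a, 62411b1, c9d5076} — 3.
Only in 94b16ea's history (behind): {} — 0.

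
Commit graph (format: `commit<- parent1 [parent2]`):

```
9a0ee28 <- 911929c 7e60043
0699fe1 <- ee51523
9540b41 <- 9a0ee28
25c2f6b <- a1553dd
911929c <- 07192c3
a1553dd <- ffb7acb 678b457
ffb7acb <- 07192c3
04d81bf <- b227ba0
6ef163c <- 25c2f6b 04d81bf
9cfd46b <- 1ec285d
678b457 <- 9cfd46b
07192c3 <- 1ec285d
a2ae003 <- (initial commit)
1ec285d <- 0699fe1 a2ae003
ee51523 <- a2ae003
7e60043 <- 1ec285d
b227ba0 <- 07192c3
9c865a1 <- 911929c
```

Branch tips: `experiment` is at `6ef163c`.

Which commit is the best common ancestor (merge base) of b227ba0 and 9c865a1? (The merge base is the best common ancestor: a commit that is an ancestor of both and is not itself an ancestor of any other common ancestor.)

07192c3

Ancestors of b227ba0: {0699fe1, 07192c3, 1ec285d, a2ae003, b227ba0, ee51523}.
Ancestors of 9c865a1: {0699fe1, 07192c3, 1ec285d, 911929c, 9c865a1, a2ae003, ee51523}.
Common ancestors: {0699fe1, 07192c3, 1ec285d, a2ae003, ee51523}.
Among these, 07192c3 is not an ancestor of any other common ancestor — it is the merge base.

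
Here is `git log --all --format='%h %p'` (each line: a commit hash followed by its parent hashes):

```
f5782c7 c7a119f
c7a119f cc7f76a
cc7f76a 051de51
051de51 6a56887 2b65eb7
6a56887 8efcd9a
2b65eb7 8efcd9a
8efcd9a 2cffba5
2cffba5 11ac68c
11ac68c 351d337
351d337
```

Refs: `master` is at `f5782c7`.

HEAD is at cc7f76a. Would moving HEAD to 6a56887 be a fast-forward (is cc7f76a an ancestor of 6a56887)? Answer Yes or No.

No

A fast-forward from cc7f76a to 6a56887 is possible iff cc7f76a is an ancestor of 6a56887.
Ancestors of 6a56887: {11ac68c, 2cffba5, 351d337, 6a56887, 8efcd9a}.
cc7f76a is not among them, so fast-forward is not possible.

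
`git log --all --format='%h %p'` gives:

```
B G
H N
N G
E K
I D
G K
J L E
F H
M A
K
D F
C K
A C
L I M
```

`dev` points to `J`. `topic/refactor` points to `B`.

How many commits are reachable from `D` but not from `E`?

5

Reachable from D: {D, F, G, H, K, N}.
Reachable from E: {E, K}.
In D's history but not E's: {D, F, G, H, N} — 5 commits.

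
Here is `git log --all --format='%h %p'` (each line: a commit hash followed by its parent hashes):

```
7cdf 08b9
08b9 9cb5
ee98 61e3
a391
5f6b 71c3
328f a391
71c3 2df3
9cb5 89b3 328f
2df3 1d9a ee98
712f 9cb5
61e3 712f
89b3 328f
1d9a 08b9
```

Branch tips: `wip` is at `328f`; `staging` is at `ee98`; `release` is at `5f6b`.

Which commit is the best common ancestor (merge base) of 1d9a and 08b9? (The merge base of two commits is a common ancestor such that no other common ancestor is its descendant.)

08b9

Ancestors of 1d9a: {08b9, 1d9a, 328f, 89b3, 9cb5, a391}.
Ancestors of 08b9: {08b9, 328f, 89b3, 9cb5, a391}.
Common ancestors: {08b9, 328f, 89b3, 9cb5, a391}.
Among these, 08b9 is not an ancestor of any other common ancestor — it is the merge base.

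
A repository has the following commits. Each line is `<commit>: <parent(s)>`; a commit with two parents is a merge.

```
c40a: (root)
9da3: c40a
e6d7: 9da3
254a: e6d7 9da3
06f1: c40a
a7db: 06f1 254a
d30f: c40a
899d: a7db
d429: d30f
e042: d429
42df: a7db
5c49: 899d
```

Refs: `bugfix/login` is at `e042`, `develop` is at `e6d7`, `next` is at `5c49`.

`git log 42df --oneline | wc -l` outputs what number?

7

Walking parent pointers from 42df: reachable set = {06f1, 254a, 42df, 9da3, a7db, c40a, e6d7}.
That is 7 commits.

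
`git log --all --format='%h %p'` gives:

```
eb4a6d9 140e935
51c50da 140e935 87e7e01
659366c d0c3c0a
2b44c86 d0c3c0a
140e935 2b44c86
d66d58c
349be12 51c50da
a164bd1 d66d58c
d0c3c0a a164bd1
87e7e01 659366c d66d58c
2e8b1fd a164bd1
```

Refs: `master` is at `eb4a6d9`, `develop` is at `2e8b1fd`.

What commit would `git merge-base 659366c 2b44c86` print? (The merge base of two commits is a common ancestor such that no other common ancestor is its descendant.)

Ancestors of 659366c: {659366c, a164bd1, d0c3c0a, d66d58c}.
Ancestors of 2b44c86: {2b44c86, a164bd1, d0c3c0a, d66d58c}.
Common ancestors: {a164bd1, d0c3c0a, d66d58c}.
Among these, d0c3c0a is not an ancestor of any other common ancestor — it is the merge base.

d0c3c0a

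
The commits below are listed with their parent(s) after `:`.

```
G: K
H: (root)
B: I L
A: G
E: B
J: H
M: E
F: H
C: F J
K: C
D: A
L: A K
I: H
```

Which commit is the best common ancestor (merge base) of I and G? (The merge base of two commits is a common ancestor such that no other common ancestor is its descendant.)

Ancestors of I: {H, I}.
Ancestors of G: {C, F, G, H, J, K}.
Common ancestors: {H}.
The only common ancestor is H, so it is the merge base.

H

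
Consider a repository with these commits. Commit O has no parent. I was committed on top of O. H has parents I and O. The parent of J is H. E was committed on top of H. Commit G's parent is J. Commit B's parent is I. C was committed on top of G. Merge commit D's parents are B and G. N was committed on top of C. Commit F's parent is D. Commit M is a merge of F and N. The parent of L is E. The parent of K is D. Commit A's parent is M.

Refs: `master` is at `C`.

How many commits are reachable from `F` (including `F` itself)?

Walking parent pointers from F: reachable set = {B, D, F, G, H, I, J, O}.
That is 8 commits.

8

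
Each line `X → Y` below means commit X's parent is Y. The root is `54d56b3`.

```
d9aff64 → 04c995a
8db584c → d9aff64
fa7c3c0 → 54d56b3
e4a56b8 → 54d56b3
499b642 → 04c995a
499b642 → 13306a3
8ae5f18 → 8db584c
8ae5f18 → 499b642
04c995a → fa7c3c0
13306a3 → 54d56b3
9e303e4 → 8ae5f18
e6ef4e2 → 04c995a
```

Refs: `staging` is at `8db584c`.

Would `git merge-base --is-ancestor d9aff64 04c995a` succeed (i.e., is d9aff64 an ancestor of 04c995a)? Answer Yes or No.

No

Ancestors of 04c995a: {04c995a, 54d56b3, fa7c3c0}.
d9aff64 is not in that set, so it is not an ancestor of 04c995a.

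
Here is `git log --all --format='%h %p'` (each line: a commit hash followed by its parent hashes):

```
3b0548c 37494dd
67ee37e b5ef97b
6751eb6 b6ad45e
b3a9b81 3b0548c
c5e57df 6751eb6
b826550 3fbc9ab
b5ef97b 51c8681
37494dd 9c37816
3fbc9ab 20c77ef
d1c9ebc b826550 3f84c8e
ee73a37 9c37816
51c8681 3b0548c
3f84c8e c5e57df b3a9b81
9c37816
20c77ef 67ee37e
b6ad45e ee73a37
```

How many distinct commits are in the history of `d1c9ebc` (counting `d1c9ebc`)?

Walking parent pointers from d1c9ebc: reachable set = {20c77ef, 37494dd, 3b0548c, 3f84c8e, 3fbc9ab, 51c8681, 6751eb6, 67ee37e, 9c37816, b3a9b81, b5ef97b, b6ad45e, b826550, c5e57df, d1c9ebc, ee73a37}.
That is 16 commits.

16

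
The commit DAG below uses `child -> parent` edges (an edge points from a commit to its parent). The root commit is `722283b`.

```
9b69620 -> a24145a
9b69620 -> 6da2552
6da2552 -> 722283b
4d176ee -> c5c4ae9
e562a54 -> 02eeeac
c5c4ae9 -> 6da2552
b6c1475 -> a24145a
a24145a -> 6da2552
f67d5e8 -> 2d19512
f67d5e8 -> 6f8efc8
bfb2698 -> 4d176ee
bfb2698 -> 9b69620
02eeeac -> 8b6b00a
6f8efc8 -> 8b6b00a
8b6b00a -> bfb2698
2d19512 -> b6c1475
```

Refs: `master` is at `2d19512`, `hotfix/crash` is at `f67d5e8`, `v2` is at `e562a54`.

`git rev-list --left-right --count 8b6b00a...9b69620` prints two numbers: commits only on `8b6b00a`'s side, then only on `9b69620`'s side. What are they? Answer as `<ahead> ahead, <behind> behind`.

4 ahead, 0 behind

Reachable from 8b6b00a: {4d176ee, 6da2552, 722283b, 8b6b00a, 9b69620, a24145a, bfb2698, c5c4ae9}.
Reachable from 9b69620: {6da2552, 722283b, 9b69620, a24145a}.
Only in 8b6b00a's history (ahead): {4d176ee, 8b6b00a, bfb2698, c5c4ae9} — 4.
Only in 9b69620's history (behind): {} — 0.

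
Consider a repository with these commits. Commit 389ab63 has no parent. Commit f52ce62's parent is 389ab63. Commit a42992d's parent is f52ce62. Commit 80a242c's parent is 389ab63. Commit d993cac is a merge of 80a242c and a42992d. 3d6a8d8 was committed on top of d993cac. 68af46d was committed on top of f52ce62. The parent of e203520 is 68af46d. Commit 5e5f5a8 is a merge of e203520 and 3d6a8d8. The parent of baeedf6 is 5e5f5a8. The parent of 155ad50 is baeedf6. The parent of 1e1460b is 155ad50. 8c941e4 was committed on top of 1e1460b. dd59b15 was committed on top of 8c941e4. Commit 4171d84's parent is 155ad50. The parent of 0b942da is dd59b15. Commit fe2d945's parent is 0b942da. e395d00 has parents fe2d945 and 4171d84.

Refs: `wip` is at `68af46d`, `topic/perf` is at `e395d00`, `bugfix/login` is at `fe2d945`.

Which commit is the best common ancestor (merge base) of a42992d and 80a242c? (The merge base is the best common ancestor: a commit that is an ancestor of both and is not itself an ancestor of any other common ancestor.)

389ab63

Ancestors of a42992d: {389ab63, a42992d, f52ce62}.
Ancestors of 80a242c: {389ab63, 80a242c}.
Common ancestors: {389ab63}.
The only common ancestor is 389ab63, so it is the merge base.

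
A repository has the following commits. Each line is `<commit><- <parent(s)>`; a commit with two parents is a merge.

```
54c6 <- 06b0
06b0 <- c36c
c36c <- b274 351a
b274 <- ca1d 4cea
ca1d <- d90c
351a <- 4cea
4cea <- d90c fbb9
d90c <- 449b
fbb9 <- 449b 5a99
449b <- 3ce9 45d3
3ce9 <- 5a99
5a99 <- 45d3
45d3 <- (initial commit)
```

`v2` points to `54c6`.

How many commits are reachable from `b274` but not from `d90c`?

Reachable from b274: {3ce9, 449b, 45d3, 4cea, 5a99, b274, ca1d, d90c, fbb9}.
Reachable from d90c: {3ce9, 449b, 45d3, 5a99, d90c}.
In b274's history but not d90c's: {4cea, b274, ca1d, fbb9} — 4 commits.

4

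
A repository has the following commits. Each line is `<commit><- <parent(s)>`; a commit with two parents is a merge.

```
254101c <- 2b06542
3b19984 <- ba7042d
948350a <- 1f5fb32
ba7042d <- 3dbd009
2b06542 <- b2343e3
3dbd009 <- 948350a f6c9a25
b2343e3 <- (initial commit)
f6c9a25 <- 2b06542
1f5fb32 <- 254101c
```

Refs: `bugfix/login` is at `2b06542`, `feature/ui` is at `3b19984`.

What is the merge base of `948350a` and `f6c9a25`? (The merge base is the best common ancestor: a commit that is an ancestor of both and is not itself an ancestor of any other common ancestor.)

2b06542

Ancestors of 948350a: {1f5fb32, 254101c, 2b06542, 948350a, b2343e3}.
Ancestors of f6c9a25: {2b06542, b2343e3, f6c9a25}.
Common ancestors: {2b06542, b2343e3}.
Among these, 2b06542 is not an ancestor of any other common ancestor — it is the merge base.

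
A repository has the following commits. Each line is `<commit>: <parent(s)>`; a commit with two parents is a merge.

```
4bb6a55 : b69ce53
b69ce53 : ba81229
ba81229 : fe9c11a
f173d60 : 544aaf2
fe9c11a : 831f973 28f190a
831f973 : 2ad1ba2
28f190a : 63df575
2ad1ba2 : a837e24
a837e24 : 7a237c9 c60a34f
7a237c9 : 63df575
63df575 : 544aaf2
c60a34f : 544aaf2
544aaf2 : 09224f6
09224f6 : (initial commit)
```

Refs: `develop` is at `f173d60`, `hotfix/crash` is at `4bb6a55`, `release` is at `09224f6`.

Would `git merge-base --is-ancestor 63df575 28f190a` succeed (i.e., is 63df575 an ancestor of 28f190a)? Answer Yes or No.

Yes

Ancestors of 28f190a (commits reachable by following parents): {09224f6, 28f190a, 544aaf2, 63df575}.
63df575 is in that set, so it is an ancestor of 28f190a.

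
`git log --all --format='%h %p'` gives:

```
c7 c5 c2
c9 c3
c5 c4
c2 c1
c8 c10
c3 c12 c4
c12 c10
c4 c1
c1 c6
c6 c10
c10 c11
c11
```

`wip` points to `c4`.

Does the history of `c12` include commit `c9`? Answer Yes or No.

Ancestors of c12: {c10, c11, c12}.
c9 is not in that set, so it is not an ancestor of c12.

No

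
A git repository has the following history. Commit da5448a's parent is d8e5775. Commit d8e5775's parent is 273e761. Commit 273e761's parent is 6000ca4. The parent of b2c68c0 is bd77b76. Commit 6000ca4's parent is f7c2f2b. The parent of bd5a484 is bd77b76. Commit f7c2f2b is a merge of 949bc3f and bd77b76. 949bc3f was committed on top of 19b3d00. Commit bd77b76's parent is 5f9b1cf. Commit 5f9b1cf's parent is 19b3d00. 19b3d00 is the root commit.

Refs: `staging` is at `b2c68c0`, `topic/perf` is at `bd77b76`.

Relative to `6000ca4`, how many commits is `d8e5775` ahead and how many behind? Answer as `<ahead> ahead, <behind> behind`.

Reachable from d8e5775: {19b3d00, 273e761, 5f9b1cf, 6000ca4, 949bc3f, bd77b76, d8e5775, f7c2f2b}.
Reachable from 6000ca4: {19b3d00, 5f9b1cf, 6000ca4, 949bc3f, bd77b76, f7c2f2b}.
Only in d8e5775's history (ahead): {273e761, d8e5775} — 2.
Only in 6000ca4's history (behind): {} — 0.

2 ahead, 0 behind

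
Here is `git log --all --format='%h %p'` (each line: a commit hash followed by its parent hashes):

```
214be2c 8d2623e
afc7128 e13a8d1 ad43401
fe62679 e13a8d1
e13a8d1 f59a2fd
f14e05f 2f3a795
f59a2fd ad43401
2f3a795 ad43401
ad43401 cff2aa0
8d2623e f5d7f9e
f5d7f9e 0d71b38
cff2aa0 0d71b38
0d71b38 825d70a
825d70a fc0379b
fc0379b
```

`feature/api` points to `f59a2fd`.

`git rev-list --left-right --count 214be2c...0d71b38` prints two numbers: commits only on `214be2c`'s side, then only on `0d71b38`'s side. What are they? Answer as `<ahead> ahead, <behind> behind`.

Reachable from 214be2c: {0d71b38, 214be2c, 825d70a, 8d2623e, f5d7f9e, fc0379b}.
Reachable from 0d71b38: {0d71b38, 825d70a, fc0379b}.
Only in 214be2c's history (ahead): {214be2c, 8d2623e, f5d7f9e} — 3.
Only in 0d71b38's history (behind): {} — 0.

3 ahead, 0 behind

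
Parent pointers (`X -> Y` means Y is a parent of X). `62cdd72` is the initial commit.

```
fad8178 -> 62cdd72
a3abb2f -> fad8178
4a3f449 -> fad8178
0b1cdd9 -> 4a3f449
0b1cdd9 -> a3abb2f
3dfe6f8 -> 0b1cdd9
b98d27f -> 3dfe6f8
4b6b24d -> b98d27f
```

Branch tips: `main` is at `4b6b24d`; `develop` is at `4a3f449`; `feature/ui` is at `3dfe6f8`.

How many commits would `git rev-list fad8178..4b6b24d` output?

Reachable from 4b6b24d: {0b1cdd9, 3dfe6f8, 4a3f449, 4b6b24d, 62cdd72, a3abb2f, b98d27f, fad8178}.
Reachable from fad8178: {62cdd72, fad8178}.
In 4b6b24d's history but not fad8178's: {0b1cdd9, 3dfe6f8, 4a3f449, 4b6b24d, a3abb2f, b98d27f} — 6 commits.

6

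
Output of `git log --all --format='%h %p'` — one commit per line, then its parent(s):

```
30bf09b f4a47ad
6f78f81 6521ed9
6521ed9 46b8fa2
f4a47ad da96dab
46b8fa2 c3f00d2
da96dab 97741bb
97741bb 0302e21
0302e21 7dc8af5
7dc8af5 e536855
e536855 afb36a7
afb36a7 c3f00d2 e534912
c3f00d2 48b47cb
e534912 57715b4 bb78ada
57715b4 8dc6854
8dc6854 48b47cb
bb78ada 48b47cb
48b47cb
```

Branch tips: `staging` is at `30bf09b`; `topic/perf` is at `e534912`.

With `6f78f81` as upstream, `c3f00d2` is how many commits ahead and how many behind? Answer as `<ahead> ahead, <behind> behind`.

Reachable from c3f00d2: {48b47cb, c3f00d2}.
Reachable from 6f78f81: {46b8fa2, 48b47cb, 6521ed9, 6f78f81, c3f00d2}.
Only in c3f00d2's history (ahead): {} — 0.
Only in 6f78f81's history (behind): {46b8fa2, 6521ed9, 6f78f81} — 3.

0 ahead, 3 behind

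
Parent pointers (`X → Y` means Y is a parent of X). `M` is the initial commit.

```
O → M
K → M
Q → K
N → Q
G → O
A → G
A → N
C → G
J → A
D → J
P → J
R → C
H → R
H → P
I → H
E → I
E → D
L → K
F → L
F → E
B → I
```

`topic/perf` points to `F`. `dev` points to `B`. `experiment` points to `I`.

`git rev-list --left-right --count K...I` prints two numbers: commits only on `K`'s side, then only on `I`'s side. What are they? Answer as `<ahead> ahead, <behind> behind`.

Reachable from K: {K, M}.
Reachable from I: {A, C, G, H, I, J, K, M, N, O, P, Q, R}.
Only in K's history (ahead): {} — 0.
Only in I's history (behind): {A, C, G, H, I, J, N, O, P, Q, R} — 11.

0 ahead, 11 behind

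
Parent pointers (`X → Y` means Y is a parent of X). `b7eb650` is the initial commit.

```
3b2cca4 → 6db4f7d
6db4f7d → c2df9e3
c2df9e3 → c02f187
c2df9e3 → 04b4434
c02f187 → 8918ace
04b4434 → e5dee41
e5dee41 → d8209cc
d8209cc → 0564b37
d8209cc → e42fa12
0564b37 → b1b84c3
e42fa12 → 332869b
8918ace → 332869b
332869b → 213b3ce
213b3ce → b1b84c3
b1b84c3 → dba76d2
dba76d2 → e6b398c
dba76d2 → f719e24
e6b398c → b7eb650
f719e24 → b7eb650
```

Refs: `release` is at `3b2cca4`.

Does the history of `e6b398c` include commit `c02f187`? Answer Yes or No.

No

Ancestors of e6b398c: {b7eb650, e6b398c}.
c02f187 is not in that set, so it is not an ancestor of e6b398c.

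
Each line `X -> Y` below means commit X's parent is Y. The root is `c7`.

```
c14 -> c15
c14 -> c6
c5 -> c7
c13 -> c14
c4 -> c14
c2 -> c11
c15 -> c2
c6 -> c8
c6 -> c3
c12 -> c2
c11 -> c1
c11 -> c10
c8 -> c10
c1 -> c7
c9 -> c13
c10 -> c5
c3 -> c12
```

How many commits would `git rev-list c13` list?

13

Walking parent pointers from c13: reachable set = {c1, c10, c11, c12, c13, c14, c15, c2, c3, c5, c6, c7, c8}.
That is 13 commits.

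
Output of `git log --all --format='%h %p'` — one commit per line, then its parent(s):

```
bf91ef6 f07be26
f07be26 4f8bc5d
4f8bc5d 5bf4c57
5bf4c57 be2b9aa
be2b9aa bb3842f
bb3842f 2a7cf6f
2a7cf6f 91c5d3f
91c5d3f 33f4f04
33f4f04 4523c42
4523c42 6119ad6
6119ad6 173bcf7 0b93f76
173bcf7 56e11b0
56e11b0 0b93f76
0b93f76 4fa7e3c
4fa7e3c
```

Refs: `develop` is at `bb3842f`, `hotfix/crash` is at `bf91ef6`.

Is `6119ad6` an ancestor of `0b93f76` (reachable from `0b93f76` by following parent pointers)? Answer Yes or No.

Ancestors of 0b93f76: {0b93f76, 4fa7e3c}.
6119ad6 is not in that set, so it is not an ancestor of 0b93f76.

No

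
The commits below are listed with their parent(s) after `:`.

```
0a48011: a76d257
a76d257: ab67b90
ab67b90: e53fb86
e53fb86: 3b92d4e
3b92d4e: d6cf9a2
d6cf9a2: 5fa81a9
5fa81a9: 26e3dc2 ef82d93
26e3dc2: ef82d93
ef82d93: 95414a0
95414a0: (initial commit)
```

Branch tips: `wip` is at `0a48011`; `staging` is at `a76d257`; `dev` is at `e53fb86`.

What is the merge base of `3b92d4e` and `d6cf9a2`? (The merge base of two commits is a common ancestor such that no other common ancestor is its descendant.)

d6cf9a2

Ancestors of 3b92d4e: {26e3dc2, 3b92d4e, 5fa81a9, 95414a0, d6cf9a2, ef82d93}.
Ancestors of d6cf9a2: {26e3dc2, 5fa81a9, 95414a0, d6cf9a2, ef82d93}.
Common ancestors: {26e3dc2, 5fa81a9, 95414a0, d6cf9a2, ef82d93}.
Among these, d6cf9a2 is not an ancestor of any other common ancestor — it is the merge base.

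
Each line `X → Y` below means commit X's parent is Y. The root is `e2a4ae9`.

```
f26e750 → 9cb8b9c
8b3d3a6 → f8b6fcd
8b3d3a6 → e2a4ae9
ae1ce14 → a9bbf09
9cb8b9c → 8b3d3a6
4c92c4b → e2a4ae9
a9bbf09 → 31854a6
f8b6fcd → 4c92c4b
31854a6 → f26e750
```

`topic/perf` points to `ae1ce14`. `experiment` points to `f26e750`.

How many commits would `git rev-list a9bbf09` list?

8

Walking parent pointers from a9bbf09: reachable set = {31854a6, 4c92c4b, 8b3d3a6, 9cb8b9c, a9bbf09, e2a4ae9, f26e750, f8b6fcd}.
That is 8 commits.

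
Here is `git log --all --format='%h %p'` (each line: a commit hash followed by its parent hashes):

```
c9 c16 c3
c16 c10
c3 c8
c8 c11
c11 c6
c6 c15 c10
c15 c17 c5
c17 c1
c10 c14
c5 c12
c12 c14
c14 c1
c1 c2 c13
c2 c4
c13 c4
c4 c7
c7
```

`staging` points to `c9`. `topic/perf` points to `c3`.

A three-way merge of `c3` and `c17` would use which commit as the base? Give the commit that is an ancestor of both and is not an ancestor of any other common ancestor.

c17

Ancestors of c3: {c1, c10, c11, c12, c13, c14, c15, c17, c2, c3, c4, c5, c6, c7, c8}.
Ancestors of c17: {c1, c13, c17, c2, c4, c7}.
Common ancestors: {c1, c13, c17, c2, c4, c7}.
Among these, c17 is not an ancestor of any other common ancestor — it is the merge base.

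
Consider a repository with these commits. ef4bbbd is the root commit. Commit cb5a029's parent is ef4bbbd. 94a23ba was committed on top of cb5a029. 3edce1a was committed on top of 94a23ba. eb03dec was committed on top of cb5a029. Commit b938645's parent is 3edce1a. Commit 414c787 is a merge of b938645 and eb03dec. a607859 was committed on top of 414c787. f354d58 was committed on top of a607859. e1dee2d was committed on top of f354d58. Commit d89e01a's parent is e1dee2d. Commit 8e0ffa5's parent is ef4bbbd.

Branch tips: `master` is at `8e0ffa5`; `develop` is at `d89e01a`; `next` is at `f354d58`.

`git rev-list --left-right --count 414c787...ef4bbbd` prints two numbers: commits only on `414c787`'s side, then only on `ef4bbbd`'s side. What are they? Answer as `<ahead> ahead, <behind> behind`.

6 ahead, 0 behind

Reachable from 414c787: {3edce1a, 414c787, 94a23ba, b938645, cb5a029, eb03dec, ef4bbbd}.
Reachable from ef4bbbd: {ef4bbbd}.
Only in 414c787's history (ahead): {3edce1a, 414c787, 94a23ba, b938645, cb5a029, eb03dec} — 6.
Only in ef4bbbd's history (behind): {} — 0.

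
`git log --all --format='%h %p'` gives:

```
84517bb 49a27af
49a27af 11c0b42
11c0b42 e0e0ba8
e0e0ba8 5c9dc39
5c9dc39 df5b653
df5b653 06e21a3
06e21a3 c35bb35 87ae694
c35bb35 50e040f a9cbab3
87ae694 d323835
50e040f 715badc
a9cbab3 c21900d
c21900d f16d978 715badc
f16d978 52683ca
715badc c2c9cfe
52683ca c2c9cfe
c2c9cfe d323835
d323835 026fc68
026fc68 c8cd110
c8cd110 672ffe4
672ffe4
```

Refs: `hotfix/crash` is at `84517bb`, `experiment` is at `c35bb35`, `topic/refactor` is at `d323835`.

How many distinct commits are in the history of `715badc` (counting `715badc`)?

Walking parent pointers from 715badc: reachable set = {026fc68, 672ffe4, 715badc, c2c9cfe, c8cd110, d323835}.
That is 6 commits.

6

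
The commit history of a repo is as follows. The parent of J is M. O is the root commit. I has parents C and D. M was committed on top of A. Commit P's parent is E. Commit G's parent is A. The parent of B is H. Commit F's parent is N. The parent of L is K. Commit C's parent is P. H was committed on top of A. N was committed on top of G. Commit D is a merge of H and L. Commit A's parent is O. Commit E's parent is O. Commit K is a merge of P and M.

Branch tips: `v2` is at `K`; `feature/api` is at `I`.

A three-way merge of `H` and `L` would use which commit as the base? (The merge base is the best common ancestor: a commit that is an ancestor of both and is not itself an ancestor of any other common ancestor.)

Ancestors of H: {A, H, O}.
Ancestors of L: {A, E, K, L, M, O, P}.
Common ancestors: {A, O}.
Among these, A is not an ancestor of any other common ancestor — it is the merge base.

A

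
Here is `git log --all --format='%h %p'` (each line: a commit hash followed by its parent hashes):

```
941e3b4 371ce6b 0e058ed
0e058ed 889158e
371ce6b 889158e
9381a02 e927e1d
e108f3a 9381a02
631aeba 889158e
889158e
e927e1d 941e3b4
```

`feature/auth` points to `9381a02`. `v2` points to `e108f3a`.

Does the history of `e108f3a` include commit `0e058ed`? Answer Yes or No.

Ancestors of e108f3a (commits reachable by following parents): {0e058ed, 371ce6b, 889158e, 9381a02, 941e3b4, e108f3a, e927e1d}.
0e058ed is in that set, so it is an ancestor of e108f3a.

Yes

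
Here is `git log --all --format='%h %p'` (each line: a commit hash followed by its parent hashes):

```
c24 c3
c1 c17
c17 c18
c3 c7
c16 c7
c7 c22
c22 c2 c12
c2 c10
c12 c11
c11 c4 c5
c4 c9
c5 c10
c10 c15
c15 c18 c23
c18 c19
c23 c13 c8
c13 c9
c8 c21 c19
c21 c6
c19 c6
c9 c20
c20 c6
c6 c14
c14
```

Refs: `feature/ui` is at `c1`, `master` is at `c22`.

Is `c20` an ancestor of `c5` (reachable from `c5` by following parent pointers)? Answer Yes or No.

Ancestors of c5 (commits reachable by following parents): {c10, c13, c14, c15, c18, c19, c20, c21, c23, c5, c6, c8, c9}.
c20 is in that set, so it is an ancestor of c5.

Yes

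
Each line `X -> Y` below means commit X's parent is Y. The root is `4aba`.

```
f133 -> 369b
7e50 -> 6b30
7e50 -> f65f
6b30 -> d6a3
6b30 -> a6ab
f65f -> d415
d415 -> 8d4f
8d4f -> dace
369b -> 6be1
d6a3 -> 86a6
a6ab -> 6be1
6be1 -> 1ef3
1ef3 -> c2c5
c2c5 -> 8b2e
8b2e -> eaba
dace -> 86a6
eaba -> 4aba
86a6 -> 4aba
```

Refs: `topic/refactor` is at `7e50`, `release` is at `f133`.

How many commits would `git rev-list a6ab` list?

7

Walking parent pointers from a6ab: reachable set = {1ef3, 4aba, 6be1, 8b2e, a6ab, c2c5, eaba}.
That is 7 commits.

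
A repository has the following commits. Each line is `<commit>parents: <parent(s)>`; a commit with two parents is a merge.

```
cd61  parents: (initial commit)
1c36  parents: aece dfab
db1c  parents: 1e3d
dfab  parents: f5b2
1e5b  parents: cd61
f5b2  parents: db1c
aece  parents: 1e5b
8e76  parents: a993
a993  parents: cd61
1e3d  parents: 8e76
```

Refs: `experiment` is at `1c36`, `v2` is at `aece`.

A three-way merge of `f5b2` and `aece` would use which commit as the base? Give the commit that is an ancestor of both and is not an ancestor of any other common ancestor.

Ancestors of f5b2: {1e3d, 8e76, a993, cd61, db1c, f5b2}.
Ancestors of aece: {1e5b, aece, cd61}.
Common ancestors: {cd61}.
The only common ancestor is cd61, so it is the merge base.

cd61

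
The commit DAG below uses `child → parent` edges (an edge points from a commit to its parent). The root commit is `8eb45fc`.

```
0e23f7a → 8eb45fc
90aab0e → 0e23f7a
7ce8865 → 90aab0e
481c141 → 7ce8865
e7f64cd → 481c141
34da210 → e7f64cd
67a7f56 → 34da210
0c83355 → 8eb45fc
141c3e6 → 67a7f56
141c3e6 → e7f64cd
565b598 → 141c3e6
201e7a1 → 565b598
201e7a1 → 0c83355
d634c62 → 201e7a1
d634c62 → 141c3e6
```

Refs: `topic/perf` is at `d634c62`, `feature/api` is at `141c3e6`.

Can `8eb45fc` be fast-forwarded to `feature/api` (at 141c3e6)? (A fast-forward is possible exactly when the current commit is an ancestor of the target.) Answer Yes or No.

Yes

A fast-forward from 8eb45fc to 141c3e6 is possible iff 8eb45fc is an ancestor of 141c3e6.
Ancestors of 141c3e6: {0e23f7a, 141c3e6, 34da210, 481c141, 67a7f56, 7ce8865, 8eb45fc, 90aab0e, e7f64cd}.
8eb45fc is among them, so fast-forward is possible.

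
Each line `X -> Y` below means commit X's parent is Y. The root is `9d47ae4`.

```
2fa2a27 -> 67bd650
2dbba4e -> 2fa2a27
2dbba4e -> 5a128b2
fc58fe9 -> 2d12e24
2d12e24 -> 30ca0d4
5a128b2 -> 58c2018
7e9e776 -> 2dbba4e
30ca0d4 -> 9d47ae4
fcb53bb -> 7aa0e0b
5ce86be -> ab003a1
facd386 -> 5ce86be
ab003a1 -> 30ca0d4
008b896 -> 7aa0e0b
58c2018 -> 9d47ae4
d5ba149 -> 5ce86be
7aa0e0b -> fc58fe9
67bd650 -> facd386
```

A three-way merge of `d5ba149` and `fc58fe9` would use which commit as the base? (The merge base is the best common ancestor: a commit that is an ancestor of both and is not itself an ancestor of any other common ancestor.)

Ancestors of d5ba149: {30ca0d4, 5ce86be, 9d47ae4, ab003a1, d5ba149}.
Ancestors of fc58fe9: {2d12e24, 30ca0d4, 9d47ae4, fc58fe9}.
Common ancestors: {30ca0d4, 9d47ae4}.
Among these, 30ca0d4 is not an ancestor of any other common ancestor — it is the merge base.

30ca0d4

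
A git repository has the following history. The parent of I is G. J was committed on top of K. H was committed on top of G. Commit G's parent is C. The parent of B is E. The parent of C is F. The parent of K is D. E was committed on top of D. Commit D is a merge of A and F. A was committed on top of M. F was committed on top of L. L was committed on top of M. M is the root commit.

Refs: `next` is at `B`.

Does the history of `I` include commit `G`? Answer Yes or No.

Yes

Ancestors of I (commits reachable by following parents): {C, F, G, I, L, M}.
G is in that set, so it is an ancestor of I.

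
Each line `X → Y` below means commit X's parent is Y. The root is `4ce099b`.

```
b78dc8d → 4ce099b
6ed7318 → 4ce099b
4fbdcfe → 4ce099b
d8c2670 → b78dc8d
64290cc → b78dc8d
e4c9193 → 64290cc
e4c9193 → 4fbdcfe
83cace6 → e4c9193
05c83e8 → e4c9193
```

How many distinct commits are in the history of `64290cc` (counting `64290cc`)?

3

Walking parent pointers from 64290cc: reachable set = {4ce099b, 64290cc, b78dc8d}.
That is 3 commits.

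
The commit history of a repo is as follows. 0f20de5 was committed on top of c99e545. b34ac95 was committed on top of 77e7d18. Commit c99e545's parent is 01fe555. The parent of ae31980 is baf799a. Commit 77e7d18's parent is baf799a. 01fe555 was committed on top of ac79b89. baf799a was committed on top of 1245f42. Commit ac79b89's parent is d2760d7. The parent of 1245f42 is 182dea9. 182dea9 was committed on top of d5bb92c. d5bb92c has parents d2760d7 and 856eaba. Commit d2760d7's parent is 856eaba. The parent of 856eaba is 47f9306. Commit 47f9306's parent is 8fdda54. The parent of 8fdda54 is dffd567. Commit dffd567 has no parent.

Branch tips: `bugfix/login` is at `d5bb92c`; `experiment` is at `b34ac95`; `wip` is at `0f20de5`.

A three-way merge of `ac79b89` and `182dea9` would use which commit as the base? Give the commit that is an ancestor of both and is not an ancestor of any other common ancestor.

Ancestors of ac79b89: {47f9306, 856eaba, 8fdda54, ac79b89, d2760d7, dffd567}.
Ancestors of 182dea9: {182dea9, 47f9306, 856eaba, 8fdda54, d2760d7, d5bb92c, dffd567}.
Common ancestors: {47f9306, 856eaba, 8fdda54, d2760d7, dffd567}.
Among these, d2760d7 is not an ancestor of any other common ancestor — it is the merge base.

d2760d7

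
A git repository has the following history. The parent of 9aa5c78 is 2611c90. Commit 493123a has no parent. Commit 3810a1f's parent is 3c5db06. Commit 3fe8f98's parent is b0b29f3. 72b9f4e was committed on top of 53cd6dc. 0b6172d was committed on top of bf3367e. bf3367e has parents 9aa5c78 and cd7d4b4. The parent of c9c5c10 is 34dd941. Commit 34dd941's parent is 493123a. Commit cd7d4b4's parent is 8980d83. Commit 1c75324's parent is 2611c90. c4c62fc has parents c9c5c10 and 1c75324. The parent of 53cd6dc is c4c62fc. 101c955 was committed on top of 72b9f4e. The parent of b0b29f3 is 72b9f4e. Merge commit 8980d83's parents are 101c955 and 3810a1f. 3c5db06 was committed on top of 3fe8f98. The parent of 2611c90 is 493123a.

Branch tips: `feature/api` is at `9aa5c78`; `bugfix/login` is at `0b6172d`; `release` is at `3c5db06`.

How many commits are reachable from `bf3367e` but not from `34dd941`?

Reachable from bf3367e: {101c955, 1c75324, 2611c90, 34dd941, 3810a1f, 3c5db06, 3fe8f98, 493123a, 53cd6dc, 72b9f4e, 8980d83, 9aa5c78, b0b29f3, bf3367e, c4c62fc, c9c5c10, cd7d4b4}.
Reachable from 34dd941: {34dd941, 493123a}.
In bf3367e's history but not 34dd941's: {101c955, 1c75324, 2611c90, 3810a1f, 3c5db06, 3fe8f98, 53cd6dc, 72b9f4e, 8980d83, 9aa5c78, b0b29f3, bf3367e, c4c62fc, c9c5c10, cd7d4b4} — 15 commits.

15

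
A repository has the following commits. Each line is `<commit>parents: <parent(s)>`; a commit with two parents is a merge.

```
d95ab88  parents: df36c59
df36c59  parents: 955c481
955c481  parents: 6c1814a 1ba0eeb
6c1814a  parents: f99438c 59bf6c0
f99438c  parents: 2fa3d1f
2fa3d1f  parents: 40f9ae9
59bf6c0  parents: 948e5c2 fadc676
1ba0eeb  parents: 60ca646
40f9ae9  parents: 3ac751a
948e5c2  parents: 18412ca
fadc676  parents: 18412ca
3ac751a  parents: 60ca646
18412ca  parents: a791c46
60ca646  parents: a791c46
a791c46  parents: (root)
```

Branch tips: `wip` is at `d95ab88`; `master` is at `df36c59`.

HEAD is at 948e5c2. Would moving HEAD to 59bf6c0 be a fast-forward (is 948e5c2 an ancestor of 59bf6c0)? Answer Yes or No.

A fast-forward from 948e5c2 to 59bf6c0 is possible iff 948e5c2 is an ancestor of 59bf6c0.
Ancestors of 59bf6c0: {18412ca, 59bf6c0, 948e5c2, a791c46, fadc676}.
948e5c2 is among them, so fast-forward is possible.

Yes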